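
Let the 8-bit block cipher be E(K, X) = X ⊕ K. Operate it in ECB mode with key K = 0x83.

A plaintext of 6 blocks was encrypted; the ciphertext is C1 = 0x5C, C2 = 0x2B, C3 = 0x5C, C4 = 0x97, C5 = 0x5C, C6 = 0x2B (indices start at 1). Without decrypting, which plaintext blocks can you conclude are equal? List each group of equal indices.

ECB encrypts each block independently with the same key, so equal ciphertext blocks imply equal plaintext blocks.
C1 = C3 = C5 = 0x5C, so P1 = P3 = P5.
C2 = C6 = 0x2B, so P2 = P6.

P1 = P3 = P5; P2 = P6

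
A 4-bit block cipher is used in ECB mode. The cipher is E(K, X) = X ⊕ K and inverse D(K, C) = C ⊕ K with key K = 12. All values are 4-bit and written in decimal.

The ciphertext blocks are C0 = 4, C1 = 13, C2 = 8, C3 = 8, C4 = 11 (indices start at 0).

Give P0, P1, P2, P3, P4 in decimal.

P0 = 8, P1 = 1, P2 = 4, P3 = 4, P4 = 7

ECB decryption: P_i = D(K, C_i).
P0: D(K, 4) = 8.
P1: D(K, 13) = 1.
P2: D(K, 8) = 4.
P3: D(K, 8) = 4.
P4: D(K, 11) = 7.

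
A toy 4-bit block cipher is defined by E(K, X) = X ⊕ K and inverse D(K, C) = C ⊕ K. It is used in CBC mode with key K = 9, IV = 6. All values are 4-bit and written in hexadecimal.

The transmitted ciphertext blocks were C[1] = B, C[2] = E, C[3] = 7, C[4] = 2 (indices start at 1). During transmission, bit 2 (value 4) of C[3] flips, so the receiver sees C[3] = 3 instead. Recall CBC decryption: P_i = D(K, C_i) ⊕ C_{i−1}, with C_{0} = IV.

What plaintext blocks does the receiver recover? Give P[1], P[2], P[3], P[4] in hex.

Only C[3] changed, to 3. In CBC, a change in C_i garbles P_i and flips the same bit in P_{i+1}. Decrypting the received ciphertext:
P[1]: D(K, B) = 2; 2 ⊕ 6 = 4.
P[2]: D(K, E) = 7; 7 ⊕ B = C.
P[3]: D(K, 3) = A; A ⊕ E = 4.
P[4]: D(K, 2) = B; B ⊕ 3 = 8.
Blocks that differ from the original plaintext: P[3], P[4].

P[1] = 4, P[2] = C, P[3] = 4, P[4] = 8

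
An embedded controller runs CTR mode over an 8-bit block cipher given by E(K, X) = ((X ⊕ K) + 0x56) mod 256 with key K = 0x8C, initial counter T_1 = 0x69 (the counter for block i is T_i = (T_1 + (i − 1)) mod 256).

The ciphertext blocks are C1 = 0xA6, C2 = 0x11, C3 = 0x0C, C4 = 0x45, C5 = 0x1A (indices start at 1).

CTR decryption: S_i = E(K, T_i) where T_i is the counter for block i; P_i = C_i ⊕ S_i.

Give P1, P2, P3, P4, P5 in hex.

P1: T = 0x69, S = E(K, T) = 0x3B; 0xA6 ⊕ 0x3B = 0x9D.
P2: T = 0x6A, S = E(K, T) = 0x3C; 0x11 ⊕ 0x3C = 0x2D.
P3: T = 0x6B, S = E(K, T) = 0x3D; 0x0C ⊕ 0x3D = 0x31.
P4: T = 0x6C, S = E(K, T) = 0x36; 0x45 ⊕ 0x36 = 0x73.
P5: T = 0x6D, S = E(K, T) = 0x37; 0x1A ⊕ 0x37 = 0x2D.

P1 = 0x9D, P2 = 0x2D, P3 = 0x31, P4 = 0x73, P5 = 0x2D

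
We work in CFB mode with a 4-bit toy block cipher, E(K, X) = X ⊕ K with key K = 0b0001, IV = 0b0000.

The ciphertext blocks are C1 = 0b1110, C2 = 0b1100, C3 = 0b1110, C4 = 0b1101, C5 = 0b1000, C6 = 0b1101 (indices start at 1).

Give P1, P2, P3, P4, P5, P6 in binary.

CFB decryption: P_i = C_i ⊕ E(K, C_{i−1}), with C_{0} = IV.
P1: E(K, 0b0000) = 0b0001; 0b1110 ⊕ 0b0001 = 0b1111.
P2: E(K, 0b1110) = 0b1111; 0b1100 ⊕ 0b1111 = 0b0011.
P3: E(K, 0b1100) = 0b1101; 0b1110 ⊕ 0b1101 = 0b0011.
P4: E(K, 0b1110) = 0b1111; 0b1101 ⊕ 0b1111 = 0b0010.
P5: E(K, 0b1101) = 0b1100; 0b1000 ⊕ 0b1100 = 0b0100.
P6: E(K, 0b1000) = 0b1001; 0b1101 ⊕ 0b1001 = 0b0100.

P1 = 0b1111, P2 = 0b0011, P3 = 0b0011, P4 = 0b0010, P5 = 0b0100, P6 = 0b0100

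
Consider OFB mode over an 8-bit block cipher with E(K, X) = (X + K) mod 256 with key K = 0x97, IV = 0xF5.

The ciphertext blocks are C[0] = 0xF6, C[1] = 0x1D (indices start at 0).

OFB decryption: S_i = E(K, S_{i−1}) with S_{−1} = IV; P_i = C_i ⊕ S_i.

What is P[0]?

P[0]: S = E(K, 0xF5) = 0x8C; 0xF6 ⊕ 0x8C = 0x7A.

P[0] = 0x7A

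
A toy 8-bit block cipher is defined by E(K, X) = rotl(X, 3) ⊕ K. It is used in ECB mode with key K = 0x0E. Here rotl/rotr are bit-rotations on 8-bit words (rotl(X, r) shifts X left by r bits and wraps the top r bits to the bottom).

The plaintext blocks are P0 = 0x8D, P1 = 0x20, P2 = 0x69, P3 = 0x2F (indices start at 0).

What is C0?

C0 = 0x62

ECB encryption: C_i = E(K, P_i).
C0: E(K, 0x8D) = 0x62.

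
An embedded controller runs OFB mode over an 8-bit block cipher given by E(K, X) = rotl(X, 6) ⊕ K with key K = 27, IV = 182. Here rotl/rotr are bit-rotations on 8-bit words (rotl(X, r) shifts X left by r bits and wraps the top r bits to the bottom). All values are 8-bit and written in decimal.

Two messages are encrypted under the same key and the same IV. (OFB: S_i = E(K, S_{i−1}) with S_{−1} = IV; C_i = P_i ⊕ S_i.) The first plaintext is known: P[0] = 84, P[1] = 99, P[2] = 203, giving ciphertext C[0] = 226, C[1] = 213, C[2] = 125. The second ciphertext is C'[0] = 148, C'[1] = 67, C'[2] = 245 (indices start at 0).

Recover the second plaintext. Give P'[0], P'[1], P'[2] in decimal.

In OFB with a reused IV, both messages share the same keystream S_i, so C_i ⊕ C'_i = P_i ⊕ P'_i and thus P'_i = P_i ⊕ C_i ⊕ C'_i.
P'[0]: 84 ⊕ 226 ⊕ 148 = 34.
P'[1]: 99 ⊕ 213 ⊕ 67 = 245.
P'[2]: 203 ⊕ 125 ⊕ 245 = 67.

P'[0] = 34, P'[1] = 245, P'[2] = 67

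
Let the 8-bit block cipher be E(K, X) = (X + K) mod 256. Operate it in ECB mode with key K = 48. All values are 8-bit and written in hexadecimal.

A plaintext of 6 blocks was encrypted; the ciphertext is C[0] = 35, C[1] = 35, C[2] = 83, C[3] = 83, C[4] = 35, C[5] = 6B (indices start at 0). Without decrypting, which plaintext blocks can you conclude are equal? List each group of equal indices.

P[0] = P[1] = P[4]; P[2] = P[3]

ECB encrypts each block independently with the same key, so equal ciphertext blocks imply equal plaintext blocks.
C[0] = C[1] = C[4] = 35, so P[0] = P[1] = P[4].
C[2] = C[3] = 83, so P[2] = P[3].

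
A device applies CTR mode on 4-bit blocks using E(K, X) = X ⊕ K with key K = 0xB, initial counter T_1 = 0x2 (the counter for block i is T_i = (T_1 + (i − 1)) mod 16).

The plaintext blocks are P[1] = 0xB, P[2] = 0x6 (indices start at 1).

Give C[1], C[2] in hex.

C[1] = 0x2, C[2] = 0xE

CTR encryption: S_i = E(K, T_i) where T_i is the counter for block i; C_i = P_i ⊕ S_i.
C[1]: T = 0x2, S = E(K, T) = 0x9; 0xB ⊕ 0x9 = 0x2.
C[2]: T = 0x3, S = E(K, T) = 0x8; 0x6 ⊕ 0x8 = 0xE.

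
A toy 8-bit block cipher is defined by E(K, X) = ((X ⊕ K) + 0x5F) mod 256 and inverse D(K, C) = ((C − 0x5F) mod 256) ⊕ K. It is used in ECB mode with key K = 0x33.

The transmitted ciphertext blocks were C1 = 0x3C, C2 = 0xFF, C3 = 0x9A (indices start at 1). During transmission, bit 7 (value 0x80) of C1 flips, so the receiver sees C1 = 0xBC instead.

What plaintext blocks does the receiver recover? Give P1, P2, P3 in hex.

P1 = 0x6E, P2 = 0x93, P3 = 0x08

ECB decryption: P_i = D(K, C_i).
Only C1 changed, to 0xBC. In ECB, a change in C_i affects only P_i. Decrypting the received ciphertext:
P1: D(K, 0xBC) = 0x6E.
P2: D(K, 0xFF) = 0x93.
P3: D(K, 0x9A) = 0x08.
Blocks that differ from the original plaintext: P1.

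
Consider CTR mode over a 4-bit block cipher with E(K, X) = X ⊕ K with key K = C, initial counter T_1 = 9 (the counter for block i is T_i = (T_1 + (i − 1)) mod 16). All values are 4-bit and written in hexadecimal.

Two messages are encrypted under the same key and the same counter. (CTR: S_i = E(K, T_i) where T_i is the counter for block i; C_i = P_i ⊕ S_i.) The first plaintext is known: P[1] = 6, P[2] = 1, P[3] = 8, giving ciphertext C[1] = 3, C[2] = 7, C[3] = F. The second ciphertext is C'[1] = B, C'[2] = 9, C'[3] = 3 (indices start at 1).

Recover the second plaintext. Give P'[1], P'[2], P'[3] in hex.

In CTR with a reused counter, both messages share the same keystream S_i, so C_i ⊕ C'_i = P_i ⊕ P'_i and thus P'_i = P_i ⊕ C_i ⊕ C'_i.
P'[1]: 6 ⊕ 3 ⊕ B = E.
P'[2]: 1 ⊕ 7 ⊕ 9 = F.
P'[3]: 8 ⊕ F ⊕ 3 = 4.

P'[1] = E, P'[2] = F, P'[3] = 4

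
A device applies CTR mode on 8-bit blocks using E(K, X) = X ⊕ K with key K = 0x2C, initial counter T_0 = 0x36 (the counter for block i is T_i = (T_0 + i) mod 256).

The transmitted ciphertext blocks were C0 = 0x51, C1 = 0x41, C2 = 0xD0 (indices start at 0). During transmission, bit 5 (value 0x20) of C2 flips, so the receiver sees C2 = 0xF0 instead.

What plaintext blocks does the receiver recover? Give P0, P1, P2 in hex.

CTR decryption: S_i = E(K, T_i) where T_i is the counter for block i; P_i = C_i ⊕ S_i.
Only C2 changed, to 0xF0. In CTR, a change in C_i flips the same bit in P_i only; the keystream is unaffected. Decrypting the received ciphertext:
P0: T = 0x36, S = E(K, T) = 0x1A; 0x51 ⊕ 0x1A = 0x4B.
P1: T = 0x37, S = E(K, T) = 0x1B; 0x41 ⊕ 0x1B = 0x5A.
P2: T = 0x38, S = E(K, T) = 0x14; 0xF0 ⊕ 0x14 = 0xE4.
Blocks that differ from the original plaintext: P2.

P0 = 0x4B, P1 = 0x5A, P2 = 0xE4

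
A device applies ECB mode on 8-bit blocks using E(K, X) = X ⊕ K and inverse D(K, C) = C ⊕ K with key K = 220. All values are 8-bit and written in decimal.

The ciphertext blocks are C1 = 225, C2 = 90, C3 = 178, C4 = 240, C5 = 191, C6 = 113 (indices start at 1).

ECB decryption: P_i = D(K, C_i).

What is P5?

P5: D(K, 191) = 99.

P5 = 99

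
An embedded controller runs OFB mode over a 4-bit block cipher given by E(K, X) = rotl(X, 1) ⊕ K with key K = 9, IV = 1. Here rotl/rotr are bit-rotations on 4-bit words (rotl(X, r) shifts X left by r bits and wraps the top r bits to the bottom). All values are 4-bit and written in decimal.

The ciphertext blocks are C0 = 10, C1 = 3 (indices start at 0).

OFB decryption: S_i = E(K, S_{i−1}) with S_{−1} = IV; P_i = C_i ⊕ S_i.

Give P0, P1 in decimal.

P0: S = E(K, 1) = 11; 10 ⊕ 11 = 1.
P1: S = E(K, 11) = 14; 3 ⊕ 14 = 13.

P0 = 1, P1 = 13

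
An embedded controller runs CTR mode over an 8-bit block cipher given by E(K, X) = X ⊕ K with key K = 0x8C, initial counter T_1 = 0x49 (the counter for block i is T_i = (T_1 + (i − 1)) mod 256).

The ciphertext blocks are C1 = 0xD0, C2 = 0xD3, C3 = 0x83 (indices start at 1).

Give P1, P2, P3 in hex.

CTR decryption: S_i = E(K, T_i) where T_i is the counter for block i; P_i = C_i ⊕ S_i.
P1: T = 0x49, S = E(K, T) = 0xC5; 0xD0 ⊕ 0xC5 = 0x15.
P2: T = 0x4A, S = E(K, T) = 0xC6; 0xD3 ⊕ 0xC6 = 0x15.
P3: T = 0x4B, S = E(K, T) = 0xC7; 0x83 ⊕ 0xC7 = 0x44.

P1 = 0x15, P2 = 0x15, P3 = 0x44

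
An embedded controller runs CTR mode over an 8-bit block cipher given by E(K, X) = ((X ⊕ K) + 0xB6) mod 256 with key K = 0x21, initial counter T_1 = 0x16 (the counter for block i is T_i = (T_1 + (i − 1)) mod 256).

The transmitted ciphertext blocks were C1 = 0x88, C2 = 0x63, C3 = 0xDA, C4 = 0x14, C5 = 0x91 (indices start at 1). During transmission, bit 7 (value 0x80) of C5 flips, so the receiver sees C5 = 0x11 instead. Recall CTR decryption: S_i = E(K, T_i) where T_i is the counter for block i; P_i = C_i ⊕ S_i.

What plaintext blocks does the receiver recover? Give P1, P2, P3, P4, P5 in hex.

Only C5 changed, to 0x11. In CTR, a change in C_i flips the same bit in P_i only; the keystream is unaffected. Decrypting the received ciphertext:
P1: T = 0x16, S = E(K, T) = 0xED; 0x88 ⊕ 0xED = 0x65.
P2: T = 0x17, S = E(K, T) = 0xEC; 0x63 ⊕ 0xEC = 0x8F.
P3: T = 0x18, S = E(K, T) = 0xEF; 0xDA ⊕ 0xEF = 0x35.
P4: T = 0x19, S = E(K, T) = 0xEE; 0x14 ⊕ 0xEE = 0xFA.
P5: T = 0x1A, S = E(K, T) = 0xF1; 0x11 ⊕ 0xF1 = 0xE0.
Blocks that differ from the original plaintext: P5.

P1 = 0x65, P2 = 0x8F, P3 = 0x35, P4 = 0xFA, P5 = 0xE0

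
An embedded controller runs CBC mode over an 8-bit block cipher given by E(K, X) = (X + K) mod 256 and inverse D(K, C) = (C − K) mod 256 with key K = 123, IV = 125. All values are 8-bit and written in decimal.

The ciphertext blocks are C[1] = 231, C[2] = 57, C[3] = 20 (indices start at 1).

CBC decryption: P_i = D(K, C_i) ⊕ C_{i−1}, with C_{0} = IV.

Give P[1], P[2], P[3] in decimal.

P[1]: D(K, 231) = 108; 108 ⊕ 125 = 17.
P[2]: D(K, 57) = 190; 190 ⊕ 231 = 89.
P[3]: D(K, 20) = 153; 153 ⊕ 57 = 160.

P[1] = 17, P[2] = 89, P[3] = 160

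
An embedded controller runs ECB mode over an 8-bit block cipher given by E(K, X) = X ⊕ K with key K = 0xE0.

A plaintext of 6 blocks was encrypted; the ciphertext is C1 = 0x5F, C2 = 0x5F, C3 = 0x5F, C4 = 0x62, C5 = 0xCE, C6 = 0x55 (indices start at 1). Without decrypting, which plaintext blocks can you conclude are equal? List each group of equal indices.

ECB encrypts each block independently with the same key, so equal ciphertext blocks imply equal plaintext blocks.
C1 = C2 = C3 = 0x5F, so P1 = P2 = P3.

P1 = P2 = P3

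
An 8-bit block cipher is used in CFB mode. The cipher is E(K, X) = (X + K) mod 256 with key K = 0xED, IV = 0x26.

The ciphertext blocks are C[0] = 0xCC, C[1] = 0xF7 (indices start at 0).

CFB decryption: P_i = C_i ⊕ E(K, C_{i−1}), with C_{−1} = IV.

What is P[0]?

P[0] = 0xDF

P[0]: E(K, 0x26) = 0x13; 0xCC ⊕ 0x13 = 0xDF.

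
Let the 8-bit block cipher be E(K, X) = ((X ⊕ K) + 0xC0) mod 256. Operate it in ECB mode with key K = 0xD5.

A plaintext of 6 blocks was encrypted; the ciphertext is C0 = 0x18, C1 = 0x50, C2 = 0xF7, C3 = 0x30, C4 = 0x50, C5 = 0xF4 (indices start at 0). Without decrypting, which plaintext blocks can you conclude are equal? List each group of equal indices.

ECB encrypts each block independently with the same key, so equal ciphertext blocks imply equal plaintext blocks.
C1 = C4 = 0x50, so P1 = P4.

P1 = P4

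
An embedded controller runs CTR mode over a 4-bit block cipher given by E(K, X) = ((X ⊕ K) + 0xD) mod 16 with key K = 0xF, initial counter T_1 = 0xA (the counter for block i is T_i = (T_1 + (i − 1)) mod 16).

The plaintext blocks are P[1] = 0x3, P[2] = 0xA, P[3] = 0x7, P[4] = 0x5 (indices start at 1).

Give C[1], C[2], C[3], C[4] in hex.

C[1] = 0x1, C[2] = 0xB, C[3] = 0x7, C[4] = 0xA

CTR encryption: S_i = E(K, T_i) where T_i is the counter for block i; C_i = P_i ⊕ S_i.
C[1]: T = 0xA, S = E(K, T) = 0x2; 0x3 ⊕ 0x2 = 0x1.
C[2]: T = 0xB, S = E(K, T) = 0x1; 0xA ⊕ 0x1 = 0xB.
C[3]: T = 0xC, S = E(K, T) = 0x0; 0x7 ⊕ 0x0 = 0x7.
C[4]: T = 0xD, S = E(K, T) = 0xF; 0x5 ⊕ 0xF = 0xA.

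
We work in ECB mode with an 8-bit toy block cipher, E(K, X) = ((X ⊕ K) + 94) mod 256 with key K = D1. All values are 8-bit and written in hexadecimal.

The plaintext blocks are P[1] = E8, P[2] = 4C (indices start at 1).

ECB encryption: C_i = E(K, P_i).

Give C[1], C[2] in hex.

C[1] = CD, C[2] = 31

C[1]: E(K, E8) = CD.
C[2]: E(K, 4C) = 31.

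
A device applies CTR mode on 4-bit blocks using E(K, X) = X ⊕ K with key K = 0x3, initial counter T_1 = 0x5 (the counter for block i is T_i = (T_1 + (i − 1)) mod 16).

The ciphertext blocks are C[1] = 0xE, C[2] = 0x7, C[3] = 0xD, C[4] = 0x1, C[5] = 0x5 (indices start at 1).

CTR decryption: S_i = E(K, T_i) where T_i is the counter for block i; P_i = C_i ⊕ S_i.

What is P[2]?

P[2] = 0x2

P[2]: T = 0x6, S = E(K, T) = 0x5; 0x7 ⊕ 0x5 = 0x2.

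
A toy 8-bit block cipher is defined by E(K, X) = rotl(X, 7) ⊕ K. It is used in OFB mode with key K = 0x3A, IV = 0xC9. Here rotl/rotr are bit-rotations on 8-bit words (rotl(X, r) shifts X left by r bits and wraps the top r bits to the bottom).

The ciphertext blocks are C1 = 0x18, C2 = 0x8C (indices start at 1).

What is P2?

OFB decryption: S_i = E(K, S_{i−1}) with S_{0} = IV; P_i = C_i ⊕ S_i.
P1: S = E(K, 0xC9) = 0xDE; 0x18 ⊕ 0xDE = 0xC6.
P2: S = E(K, 0xDE) = 0x55; 0x8C ⊕ 0x55 = 0xD9.

P2 = 0xD9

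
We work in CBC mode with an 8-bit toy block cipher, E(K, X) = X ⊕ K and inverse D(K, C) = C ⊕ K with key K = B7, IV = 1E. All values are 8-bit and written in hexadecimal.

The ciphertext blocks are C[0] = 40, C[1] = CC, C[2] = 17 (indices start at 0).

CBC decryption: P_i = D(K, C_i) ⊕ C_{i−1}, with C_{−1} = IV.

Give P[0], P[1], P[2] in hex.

P[0]: D(K, 40) = F7; F7 ⊕ 1E = E9.
P[1]: D(K, CC) = 7B; 7B ⊕ 40 = 3B.
P[2]: D(K, 17) = A0; A0 ⊕ CC = 6C.

P[0] = E9, P[1] = 3B, P[2] = 6C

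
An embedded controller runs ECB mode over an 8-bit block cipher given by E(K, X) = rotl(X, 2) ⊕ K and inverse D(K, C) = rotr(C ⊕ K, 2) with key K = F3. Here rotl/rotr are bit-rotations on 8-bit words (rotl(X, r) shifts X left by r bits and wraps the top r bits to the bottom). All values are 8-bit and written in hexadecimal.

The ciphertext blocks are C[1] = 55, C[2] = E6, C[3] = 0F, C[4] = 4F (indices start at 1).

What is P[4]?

ECB decryption: P_i = D(K, C_i).
P[4]: D(K, 4F) = 2F.

P[4] = 2F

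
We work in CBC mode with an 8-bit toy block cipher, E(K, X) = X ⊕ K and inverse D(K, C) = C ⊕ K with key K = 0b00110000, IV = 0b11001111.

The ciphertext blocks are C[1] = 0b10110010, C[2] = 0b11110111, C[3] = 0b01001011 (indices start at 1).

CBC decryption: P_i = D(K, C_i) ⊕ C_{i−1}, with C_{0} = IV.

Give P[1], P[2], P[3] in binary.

P[1]: D(K, 0b10110010) = 0b10000010; 0b10000010 ⊕ 0b11001111 = 0b01001101.
P[2]: D(K, 0b11110111) = 0b11000111; 0b11000111 ⊕ 0b10110010 = 0b01110101.
P[3]: D(K, 0b01001011) = 0b01111011; 0b01111011 ⊕ 0b11110111 = 0b10001100.

P[1] = 0b01001101, P[2] = 0b01110101, P[3] = 0b10001100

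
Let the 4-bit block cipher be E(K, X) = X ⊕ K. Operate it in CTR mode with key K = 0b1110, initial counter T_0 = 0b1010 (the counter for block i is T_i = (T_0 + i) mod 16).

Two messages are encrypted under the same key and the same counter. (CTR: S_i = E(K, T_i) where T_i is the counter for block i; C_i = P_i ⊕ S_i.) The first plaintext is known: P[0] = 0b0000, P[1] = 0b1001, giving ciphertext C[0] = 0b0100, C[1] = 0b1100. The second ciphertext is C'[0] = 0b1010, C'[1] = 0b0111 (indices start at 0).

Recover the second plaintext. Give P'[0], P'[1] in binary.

P'[0] = 0b1110, P'[1] = 0b0010

In CTR with a reused counter, both messages share the same keystream S_i, so C_i ⊕ C'_i = P_i ⊕ P'_i and thus P'_i = P_i ⊕ C_i ⊕ C'_i.
P'[0]: 0b0000 ⊕ 0b0100 ⊕ 0b1010 = 0b1110.
P'[1]: 0b1001 ⊕ 0b1100 ⊕ 0b0111 = 0b0010.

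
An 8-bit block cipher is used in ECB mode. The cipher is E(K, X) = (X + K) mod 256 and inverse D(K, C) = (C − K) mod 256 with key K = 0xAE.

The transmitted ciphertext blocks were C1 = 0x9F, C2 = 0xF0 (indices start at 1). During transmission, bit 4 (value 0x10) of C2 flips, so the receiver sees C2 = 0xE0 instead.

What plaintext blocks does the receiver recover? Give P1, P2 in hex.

ECB decryption: P_i = D(K, C_i).
Only C2 changed, to 0xE0. In ECB, a change in C_i affects only P_i. Decrypting the received ciphertext:
P1: D(K, 0x9F) = 0xF1.
P2: D(K, 0xE0) = 0x32.
Blocks that differ from the original plaintext: P2.

P1 = 0xF1, P2 = 0x32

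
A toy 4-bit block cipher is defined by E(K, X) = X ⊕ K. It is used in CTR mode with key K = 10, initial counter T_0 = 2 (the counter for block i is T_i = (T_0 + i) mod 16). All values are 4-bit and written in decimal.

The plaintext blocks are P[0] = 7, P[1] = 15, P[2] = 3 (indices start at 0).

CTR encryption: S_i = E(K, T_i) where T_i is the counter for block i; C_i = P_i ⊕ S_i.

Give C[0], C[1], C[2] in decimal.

C[0] = 15, C[1] = 6, C[2] = 13

C[0]: T = 2, S = E(K, T) = 8; 7 ⊕ 8 = 15.
C[1]: T = 3, S = E(K, T) = 9; 15 ⊕ 9 = 6.
C[2]: T = 4, S = E(K, T) = 14; 3 ⊕ 14 = 13.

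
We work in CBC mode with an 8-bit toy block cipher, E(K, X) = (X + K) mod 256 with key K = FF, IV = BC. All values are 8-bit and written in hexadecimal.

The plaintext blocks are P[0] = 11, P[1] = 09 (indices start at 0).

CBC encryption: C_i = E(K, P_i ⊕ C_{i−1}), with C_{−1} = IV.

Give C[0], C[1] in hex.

C[0]: P[0] ⊕ BC = AD; E(K, AD) = AC.
C[1]: P[1] ⊕ AC = A5; E(K, A5) = A4.

C[0] = AC, C[1] = A4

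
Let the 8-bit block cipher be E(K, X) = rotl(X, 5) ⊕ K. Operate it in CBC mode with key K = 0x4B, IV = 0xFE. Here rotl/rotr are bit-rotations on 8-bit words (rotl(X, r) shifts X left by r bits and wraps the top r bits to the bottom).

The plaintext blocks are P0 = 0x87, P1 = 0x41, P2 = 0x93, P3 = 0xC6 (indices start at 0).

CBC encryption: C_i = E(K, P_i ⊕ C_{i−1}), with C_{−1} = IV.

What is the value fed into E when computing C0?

C0: P0 ⊕ 0xFE = 0x79; E(K, 0x79) = 0x64.
So the input to E for block 0 is 0x79.

0x79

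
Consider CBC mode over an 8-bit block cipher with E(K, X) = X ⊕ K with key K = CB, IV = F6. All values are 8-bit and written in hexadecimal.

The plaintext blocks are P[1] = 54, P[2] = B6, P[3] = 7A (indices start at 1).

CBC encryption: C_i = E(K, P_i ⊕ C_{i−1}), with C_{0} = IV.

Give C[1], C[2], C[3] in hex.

C[1] = 69, C[2] = 14, C[3] = A5

C[1]: P[1] ⊕ F6 = A2; E(K, A2) = 69.
C[2]: P[2] ⊕ 69 = DF; E(K, DF) = 14.
C[3]: P[3] ⊕ 14 = 6E; E(K, 6E) = A5.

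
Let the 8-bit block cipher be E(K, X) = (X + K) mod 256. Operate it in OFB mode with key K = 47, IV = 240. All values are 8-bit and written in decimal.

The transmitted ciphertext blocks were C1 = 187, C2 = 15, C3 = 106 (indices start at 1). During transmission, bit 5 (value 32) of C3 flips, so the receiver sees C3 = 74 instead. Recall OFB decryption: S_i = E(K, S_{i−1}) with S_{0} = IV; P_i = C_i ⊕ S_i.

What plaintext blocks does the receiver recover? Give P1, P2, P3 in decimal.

Only C3 changed, to 74. In OFB, a change in C_i flips the same bit in P_i only; the keystream is unaffected. Decrypting the received ciphertext:
P1: S = E(K, 240) = 31; 187 ⊕ 31 = 164.
P2: S = E(K, 31) = 78; 15 ⊕ 78 = 65.
P3: S = E(K, 78) = 125; 74 ⊕ 125 = 55.
Blocks that differ from the original plaintext: P3.

P1 = 164, P2 = 65, P3 = 55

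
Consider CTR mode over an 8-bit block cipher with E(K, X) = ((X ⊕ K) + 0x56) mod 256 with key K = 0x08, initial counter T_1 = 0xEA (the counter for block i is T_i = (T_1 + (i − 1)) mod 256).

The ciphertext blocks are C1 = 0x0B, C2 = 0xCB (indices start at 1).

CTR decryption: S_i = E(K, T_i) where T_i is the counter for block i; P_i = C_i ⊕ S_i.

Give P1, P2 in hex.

P1: T = 0xEA, S = E(K, T) = 0x38; 0x0B ⊕ 0x38 = 0x33.
P2: T = 0xEB, S = E(K, T) = 0x39; 0xCB ⊕ 0x39 = 0xF2.

P1 = 0x33, P2 = 0xF2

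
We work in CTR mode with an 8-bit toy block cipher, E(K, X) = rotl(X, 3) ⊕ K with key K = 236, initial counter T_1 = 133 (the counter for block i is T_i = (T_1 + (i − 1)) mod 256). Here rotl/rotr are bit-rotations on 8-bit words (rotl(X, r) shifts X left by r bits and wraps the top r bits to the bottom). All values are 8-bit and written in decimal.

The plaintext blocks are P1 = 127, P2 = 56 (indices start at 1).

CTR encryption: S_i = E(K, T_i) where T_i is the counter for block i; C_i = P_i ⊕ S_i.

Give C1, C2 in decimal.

C1: T = 133, S = E(K, T) = 192; 127 ⊕ 192 = 191.
C2: T = 134, S = E(K, T) = 216; 56 ⊕ 216 = 224.

C1 = 191, C2 = 224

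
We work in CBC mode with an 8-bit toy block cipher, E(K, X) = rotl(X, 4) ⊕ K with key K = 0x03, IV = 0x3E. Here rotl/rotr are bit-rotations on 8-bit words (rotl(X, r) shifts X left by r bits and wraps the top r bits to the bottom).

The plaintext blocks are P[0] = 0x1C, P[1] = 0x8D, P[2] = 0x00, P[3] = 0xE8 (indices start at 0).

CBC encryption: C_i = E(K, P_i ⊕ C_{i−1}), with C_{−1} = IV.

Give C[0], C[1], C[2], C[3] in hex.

C[0] = 0x21, C[1] = 0xC9, C[2] = 0x9F, C[3] = 0x74

C[0]: P[0] ⊕ 0x3E = 0x22; E(K, 0x22) = 0x21.
C[1]: P[1] ⊕ 0x21 = 0xAC; E(K, 0xAC) = 0xC9.
C[2]: P[2] ⊕ 0xC9 = 0xC9; E(K, 0xC9) = 0x9F.
C[3]: P[3] ⊕ 0x9F = 0x77; E(K, 0x77) = 0x74.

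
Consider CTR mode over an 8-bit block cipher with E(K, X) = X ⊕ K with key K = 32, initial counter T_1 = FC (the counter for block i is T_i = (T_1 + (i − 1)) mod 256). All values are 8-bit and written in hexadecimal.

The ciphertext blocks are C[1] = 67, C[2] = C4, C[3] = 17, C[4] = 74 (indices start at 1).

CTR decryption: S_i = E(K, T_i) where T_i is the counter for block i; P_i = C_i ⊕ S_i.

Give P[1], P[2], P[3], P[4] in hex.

P[1] = A9, P[2] = 0B, P[3] = DB, P[4] = B9

P[1]: T = FC, S = E(K, T) = CE; 67 ⊕ CE = A9.
P[2]: T = FD, S = E(K, T) = CF; C4 ⊕ CF = 0B.
P[3]: T = FE, S = E(K, T) = CC; 17 ⊕ CC = DB.
P[4]: T = FF, S = E(K, T) = CD; 74 ⊕ CD = B9.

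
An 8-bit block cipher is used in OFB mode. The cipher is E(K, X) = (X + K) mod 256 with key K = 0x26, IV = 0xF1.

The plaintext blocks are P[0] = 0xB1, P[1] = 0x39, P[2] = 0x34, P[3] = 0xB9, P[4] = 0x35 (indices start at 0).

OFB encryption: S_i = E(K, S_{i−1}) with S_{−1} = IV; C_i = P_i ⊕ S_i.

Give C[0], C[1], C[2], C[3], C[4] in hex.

C[0]: S = E(K, 0xF1) = 0x17; 0xB1 ⊕ 0x17 = 0xA6.
C[1]: S = E(K, 0x17) = 0x3D; 0x39 ⊕ 0x3D = 0x04.
C[2]: S = E(K, 0x3D) = 0x63; 0x34 ⊕ 0x63 = 0x57.
C[3]: S = E(K, 0x63) = 0x89; 0xB9 ⊕ 0x89 = 0x30.
C[4]: S = E(K, 0x89) = 0xAF; 0x35 ⊕ 0xAF = 0x9A.

C[0] = 0xA6, C[1] = 0x04, C[2] = 0x57, C[3] = 0x30, C[4] = 0x9A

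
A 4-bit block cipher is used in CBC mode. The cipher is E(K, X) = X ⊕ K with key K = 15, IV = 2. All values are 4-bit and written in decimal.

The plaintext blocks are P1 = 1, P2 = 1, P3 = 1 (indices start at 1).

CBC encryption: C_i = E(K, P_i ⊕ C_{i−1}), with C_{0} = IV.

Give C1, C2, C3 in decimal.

C1: P1 ⊕ 2 = 3; E(K, 3) = 12.
C2: P2 ⊕ 12 = 13; E(K, 13) = 2.
C3: P3 ⊕ 2 = 3; E(K, 3) = 12.

C1 = 12, C2 = 2, C3 = 12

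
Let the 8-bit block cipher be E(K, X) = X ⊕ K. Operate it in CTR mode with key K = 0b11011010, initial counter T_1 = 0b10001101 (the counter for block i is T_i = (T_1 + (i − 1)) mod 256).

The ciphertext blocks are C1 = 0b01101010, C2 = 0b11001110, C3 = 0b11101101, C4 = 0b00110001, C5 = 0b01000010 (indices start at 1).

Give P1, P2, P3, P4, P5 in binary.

P1 = 0b00111101, P2 = 0b10011010, P3 = 0b10111000, P4 = 0b01111011, P5 = 0b00001001

CTR decryption: S_i = E(K, T_i) where T_i is the counter for block i; P_i = C_i ⊕ S_i.
P1: T = 0b10001101, S = E(K, T) = 0b01010111; 0b01101010 ⊕ 0b01010111 = 0b00111101.
P2: T = 0b10001110, S = E(K, T) = 0b01010100; 0b11001110 ⊕ 0b01010100 = 0b10011010.
P3: T = 0b10001111, S = E(K, T) = 0b01010101; 0b11101101 ⊕ 0b01010101 = 0b10111000.
P4: T = 0b10010000, S = E(K, T) = 0b01001010; 0b00110001 ⊕ 0b01001010 = 0b01111011.
P5: T = 0b10010001, S = E(K, T) = 0b01001011; 0b01000010 ⊕ 0b01001011 = 0b00001001.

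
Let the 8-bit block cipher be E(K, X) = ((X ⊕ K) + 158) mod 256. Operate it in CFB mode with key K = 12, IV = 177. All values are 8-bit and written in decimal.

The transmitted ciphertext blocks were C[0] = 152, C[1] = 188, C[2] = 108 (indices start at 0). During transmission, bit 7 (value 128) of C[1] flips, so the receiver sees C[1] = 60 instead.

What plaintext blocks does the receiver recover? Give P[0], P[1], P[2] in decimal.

CFB decryption: P_i = C_i ⊕ E(K, C_{i−1}), with C_{−1} = IV.
Only C[1] changed, to 60. In CFB, a change in C_i flips the same bit in P_i and garbles P_{i+1}. Decrypting the received ciphertext:
P[0]: E(K, 177) = 91; 152 ⊕ 91 = 195.
P[1]: E(K, 152) = 50; 60 ⊕ 50 = 14.
P[2]: E(K, 60) = 206; 108 ⊕ 206 = 162.
Blocks that differ from the original plaintext: P[1], P[2].

P[0] = 195, P[1] = 14, P[2] = 162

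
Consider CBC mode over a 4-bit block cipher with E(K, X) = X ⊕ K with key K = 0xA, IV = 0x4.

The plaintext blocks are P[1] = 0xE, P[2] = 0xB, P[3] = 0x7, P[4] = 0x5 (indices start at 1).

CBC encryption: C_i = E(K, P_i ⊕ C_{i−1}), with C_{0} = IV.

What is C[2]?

C[1]: P[1] ⊕ 0x4 = 0xA; E(K, 0xA) = 0x0.
C[2]: P[2] ⊕ 0x0 = 0xB; E(K, 0xB) = 0x1.

C[2] = 0x1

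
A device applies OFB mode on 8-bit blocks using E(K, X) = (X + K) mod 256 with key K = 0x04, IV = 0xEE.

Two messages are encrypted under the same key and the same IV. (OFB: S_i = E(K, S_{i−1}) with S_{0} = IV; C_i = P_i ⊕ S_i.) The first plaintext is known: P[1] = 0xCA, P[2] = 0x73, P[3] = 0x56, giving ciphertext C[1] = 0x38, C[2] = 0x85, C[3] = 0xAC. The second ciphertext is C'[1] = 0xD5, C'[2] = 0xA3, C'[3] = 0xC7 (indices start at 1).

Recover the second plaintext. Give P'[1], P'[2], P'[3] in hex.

In OFB with a reused IV, both messages share the same keystream S_i, so C_i ⊕ C'_i = P_i ⊕ P'_i and thus P'_i = P_i ⊕ C_i ⊕ C'_i.
P'[1]: 0xCA ⊕ 0x38 ⊕ 0xD5 = 0x27.
P'[2]: 0x73 ⊕ 0x85 ⊕ 0xA3 = 0x55.
P'[3]: 0x56 ⊕ 0xAC ⊕ 0xC7 = 0x3D.

P'[1] = 0x27, P'[2] = 0x55, P'[3] = 0x3D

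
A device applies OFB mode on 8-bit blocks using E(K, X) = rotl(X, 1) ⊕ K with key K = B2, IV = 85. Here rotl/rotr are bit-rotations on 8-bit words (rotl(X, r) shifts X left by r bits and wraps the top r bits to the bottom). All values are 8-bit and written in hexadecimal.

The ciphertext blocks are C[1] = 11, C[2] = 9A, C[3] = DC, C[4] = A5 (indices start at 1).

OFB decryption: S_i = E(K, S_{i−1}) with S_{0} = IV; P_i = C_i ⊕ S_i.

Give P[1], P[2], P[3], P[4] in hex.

P[1] = A8, P[2] = 5B, P[3] = ED, P[4] = 75

P[1]: S = E(K, 85) = B9; 11 ⊕ B9 = A8.
P[2]: S = E(K, B9) = C1; 9A ⊕ C1 = 5B.
P[3]: S = E(K, C1) = 31; DC ⊕ 31 = ED.
P[4]: S = E(K, 31) = D0; A5 ⊕ D0 = 75.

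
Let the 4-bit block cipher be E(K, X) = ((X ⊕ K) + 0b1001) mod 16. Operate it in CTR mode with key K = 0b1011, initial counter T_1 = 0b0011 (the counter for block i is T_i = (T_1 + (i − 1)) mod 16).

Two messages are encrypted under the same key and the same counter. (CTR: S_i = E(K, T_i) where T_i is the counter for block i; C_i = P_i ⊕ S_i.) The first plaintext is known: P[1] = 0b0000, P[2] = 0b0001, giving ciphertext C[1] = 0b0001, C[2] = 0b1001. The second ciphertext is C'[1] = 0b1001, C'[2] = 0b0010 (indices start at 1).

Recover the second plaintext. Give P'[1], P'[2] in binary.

In CTR with a reused counter, both messages share the same keystream S_i, so C_i ⊕ C'_i = P_i ⊕ P'_i and thus P'_i = P_i ⊕ C_i ⊕ C'_i.
P'[1]: 0b0000 ⊕ 0b0001 ⊕ 0b1001 = 0b1000.
P'[2]: 0b0001 ⊕ 0b1001 ⊕ 0b0010 = 0b1010.

P'[1] = 0b1000, P'[2] = 0b1010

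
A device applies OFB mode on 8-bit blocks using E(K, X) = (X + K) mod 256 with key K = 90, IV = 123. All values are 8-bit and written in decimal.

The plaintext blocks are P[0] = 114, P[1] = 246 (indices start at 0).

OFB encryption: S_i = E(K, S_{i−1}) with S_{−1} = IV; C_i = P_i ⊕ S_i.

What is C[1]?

C[1] = 217

C[0]: S = E(K, 123) = 213; 114 ⊕ 213 = 167.
C[1]: S = E(K, 213) = 47; 246 ⊕ 47 = 217.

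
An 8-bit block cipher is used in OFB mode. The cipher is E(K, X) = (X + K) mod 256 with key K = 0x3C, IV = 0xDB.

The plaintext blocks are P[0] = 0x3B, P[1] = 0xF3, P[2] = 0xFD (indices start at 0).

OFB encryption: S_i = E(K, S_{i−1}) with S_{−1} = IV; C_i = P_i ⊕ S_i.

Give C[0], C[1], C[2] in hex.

C[0] = 0x2C, C[1] = 0xA0, C[2] = 0x72

C[0]: S = E(K, 0xDB) = 0x17; 0x3B ⊕ 0x17 = 0x2C.
C[1]: S = E(K, 0x17) = 0x53; 0xF3 ⊕ 0x53 = 0xA0.
C[2]: S = E(K, 0x53) = 0x8F; 0xFD ⊕ 0x8F = 0x72.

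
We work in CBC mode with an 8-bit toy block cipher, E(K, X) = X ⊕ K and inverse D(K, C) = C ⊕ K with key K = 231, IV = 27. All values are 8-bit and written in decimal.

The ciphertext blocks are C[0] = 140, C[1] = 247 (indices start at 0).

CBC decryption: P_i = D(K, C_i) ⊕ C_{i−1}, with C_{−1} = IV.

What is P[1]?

P[1]: D(K, 247) = 16; 16 ⊕ 140 = 156.

P[1] = 156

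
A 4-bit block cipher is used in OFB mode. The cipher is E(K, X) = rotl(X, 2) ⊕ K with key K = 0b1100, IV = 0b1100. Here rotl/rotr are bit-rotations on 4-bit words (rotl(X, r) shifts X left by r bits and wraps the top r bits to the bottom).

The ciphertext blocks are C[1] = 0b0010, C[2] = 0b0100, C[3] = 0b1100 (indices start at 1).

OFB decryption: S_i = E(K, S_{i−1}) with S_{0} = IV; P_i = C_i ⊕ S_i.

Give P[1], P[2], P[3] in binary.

P[1] = 0b1101, P[2] = 0b0111, P[3] = 0b1100

P[1]: S = E(K, 0b1100) = 0b1111; 0b0010 ⊕ 0b1111 = 0b1101.
P[2]: S = E(K, 0b1111) = 0b0011; 0b0100 ⊕ 0b0011 = 0b0111.
P[3]: S = E(K, 0b0011) = 0b0000; 0b1100 ⊕ 0b0000 = 0b1100.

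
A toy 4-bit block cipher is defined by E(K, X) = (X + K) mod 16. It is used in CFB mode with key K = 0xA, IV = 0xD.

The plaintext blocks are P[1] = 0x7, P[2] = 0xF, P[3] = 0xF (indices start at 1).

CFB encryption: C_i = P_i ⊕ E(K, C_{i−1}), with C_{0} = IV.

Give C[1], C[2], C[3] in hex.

C[1]: E(K, 0xD) = 0x7; 0x7 ⊕ 0x7 = 0x0.
C[2]: E(K, 0x0) = 0xA; 0xF ⊕ 0xA = 0x5.
C[3]: E(K, 0x5) = 0xF; 0xF ⊕ 0xF = 0x0.

C[1] = 0x0, C[2] = 0x5, C[3] = 0x0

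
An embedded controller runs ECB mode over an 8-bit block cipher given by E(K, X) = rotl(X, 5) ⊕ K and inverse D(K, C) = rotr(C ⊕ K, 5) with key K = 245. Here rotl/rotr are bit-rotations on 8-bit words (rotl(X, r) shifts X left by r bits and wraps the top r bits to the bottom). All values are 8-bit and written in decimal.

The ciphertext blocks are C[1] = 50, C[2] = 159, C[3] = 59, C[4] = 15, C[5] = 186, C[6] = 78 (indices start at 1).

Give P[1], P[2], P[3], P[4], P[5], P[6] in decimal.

P[1] = 62, P[2] = 83, P[3] = 118, P[4] = 215, P[5] = 122, P[6] = 221

ECB decryption: P_i = D(K, C_i).
P[1]: D(K, 50) = 62.
P[2]: D(K, 159) = 83.
P[3]: D(K, 59) = 118.
P[4]: D(K, 15) = 215.
P[5]: D(K, 186) = 122.
P[6]: D(K, 78) = 221.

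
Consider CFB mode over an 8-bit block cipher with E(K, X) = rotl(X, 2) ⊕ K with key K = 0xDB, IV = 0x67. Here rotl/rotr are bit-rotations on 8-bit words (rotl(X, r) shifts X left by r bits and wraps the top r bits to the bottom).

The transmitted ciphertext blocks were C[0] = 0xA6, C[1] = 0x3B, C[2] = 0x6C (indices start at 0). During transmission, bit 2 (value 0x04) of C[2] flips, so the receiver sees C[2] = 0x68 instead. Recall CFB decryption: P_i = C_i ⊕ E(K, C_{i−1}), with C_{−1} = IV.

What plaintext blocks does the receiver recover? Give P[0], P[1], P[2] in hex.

P[0] = 0xE0, P[1] = 0x7A, P[2] = 0x5F

Only C[2] changed, to 0x68. In CFB, a change in C_i flips the same bit in P_i and garbles P_{i+1}. Decrypting the received ciphertext:
P[0]: E(K, 0x67) = 0x46; 0xA6 ⊕ 0x46 = 0xE0.
P[1]: E(K, 0xA6) = 0x41; 0x3B ⊕ 0x41 = 0x7A.
P[2]: E(K, 0x3B) = 0x37; 0x68 ⊕ 0x37 = 0x5F.
Blocks that differ from the original plaintext: P[2].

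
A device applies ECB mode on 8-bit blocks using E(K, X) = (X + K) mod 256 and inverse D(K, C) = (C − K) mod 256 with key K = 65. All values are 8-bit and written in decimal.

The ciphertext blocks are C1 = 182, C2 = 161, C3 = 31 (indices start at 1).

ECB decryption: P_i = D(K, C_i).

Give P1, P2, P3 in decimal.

P1: D(K, 182) = 117.
P2: D(K, 161) = 96.
P3: D(K, 31) = 222.

P1 = 117, P2 = 96, P3 = 222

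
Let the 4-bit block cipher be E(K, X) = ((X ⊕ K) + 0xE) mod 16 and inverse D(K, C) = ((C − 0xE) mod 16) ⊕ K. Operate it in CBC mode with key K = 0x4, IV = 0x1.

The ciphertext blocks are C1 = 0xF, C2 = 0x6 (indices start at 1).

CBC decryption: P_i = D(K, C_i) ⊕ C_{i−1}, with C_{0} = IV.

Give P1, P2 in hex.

P1 = 0x4, P2 = 0x3

P1: D(K, 0xF) = 0x5; 0x5 ⊕ 0x1 = 0x4.
P2: D(K, 0x6) = 0xC; 0xC ⊕ 0xF = 0x3.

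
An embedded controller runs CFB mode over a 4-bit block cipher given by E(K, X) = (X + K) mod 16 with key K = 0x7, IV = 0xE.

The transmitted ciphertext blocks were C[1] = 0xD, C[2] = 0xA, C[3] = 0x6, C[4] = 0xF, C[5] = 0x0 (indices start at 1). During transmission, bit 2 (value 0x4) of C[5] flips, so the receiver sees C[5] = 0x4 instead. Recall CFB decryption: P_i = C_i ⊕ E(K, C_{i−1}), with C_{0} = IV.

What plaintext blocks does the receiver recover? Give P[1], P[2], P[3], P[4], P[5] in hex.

Only C[5] changed, to 0x4. In CFB, a change in C_i flips the same bit in P_i and garbles P_{i+1}. Decrypting the received ciphertext:
P[1]: E(K, 0xE) = 0x5; 0xD ⊕ 0x5 = 0x8.
P[2]: E(K, 0xD) = 0x4; 0xA ⊕ 0x4 = 0xE.
P[3]: E(K, 0xA) = 0x1; 0x6 ⊕ 0x1 = 0x7.
P[4]: E(K, 0x6) = 0xD; 0xF ⊕ 0xD = 0x2.
P[5]: E(K, 0xF) = 0x6; 0x4 ⊕ 0x6 = 0x2.
Blocks that differ from the original plaintext: P[5].

P[1] = 0x8, P[2] = 0xE, P[3] = 0x7, P[4] = 0x2, P[5] = 0x2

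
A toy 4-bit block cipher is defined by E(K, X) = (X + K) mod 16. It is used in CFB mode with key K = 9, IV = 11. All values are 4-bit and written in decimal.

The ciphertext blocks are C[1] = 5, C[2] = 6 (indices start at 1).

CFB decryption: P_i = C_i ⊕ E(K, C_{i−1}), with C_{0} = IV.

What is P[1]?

P[1] = 1

P[1]: E(K, 11) = 4; 5 ⊕ 4 = 1.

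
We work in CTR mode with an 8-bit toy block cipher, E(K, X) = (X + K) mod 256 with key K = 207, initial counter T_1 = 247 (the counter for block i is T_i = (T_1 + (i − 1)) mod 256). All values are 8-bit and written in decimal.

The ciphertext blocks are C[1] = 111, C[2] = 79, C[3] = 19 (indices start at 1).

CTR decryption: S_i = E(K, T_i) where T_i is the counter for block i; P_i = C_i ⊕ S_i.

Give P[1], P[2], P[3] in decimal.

P[1]: T = 247, S = E(K, T) = 198; 111 ⊕ 198 = 169.
P[2]: T = 248, S = E(K, T) = 199; 79 ⊕ 199 = 136.
P[3]: T = 249, S = E(K, T) = 200; 19 ⊕ 200 = 219.

P[1] = 169, P[2] = 136, P[3] = 219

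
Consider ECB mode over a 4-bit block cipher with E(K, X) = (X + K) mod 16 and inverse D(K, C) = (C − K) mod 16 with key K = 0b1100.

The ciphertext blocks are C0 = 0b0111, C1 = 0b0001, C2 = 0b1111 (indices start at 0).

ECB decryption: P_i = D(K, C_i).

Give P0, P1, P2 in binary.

P0 = 0b1011, P1 = 0b0101, P2 = 0b0011

P0: D(K, 0b0111) = 0b1011.
P1: D(K, 0b0001) = 0b0101.
P2: D(K, 0b1111) = 0b0011.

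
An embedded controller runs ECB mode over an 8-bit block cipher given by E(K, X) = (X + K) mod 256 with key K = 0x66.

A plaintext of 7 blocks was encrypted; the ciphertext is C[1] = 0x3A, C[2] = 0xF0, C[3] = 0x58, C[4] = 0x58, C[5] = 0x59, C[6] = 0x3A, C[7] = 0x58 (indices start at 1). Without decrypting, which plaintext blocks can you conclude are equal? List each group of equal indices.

ECB encrypts each block independently with the same key, so equal ciphertext blocks imply equal plaintext blocks.
C[1] = C[6] = 0x3A, so P[1] = P[6].
C[3] = C[4] = C[7] = 0x58, so P[3] = P[4] = P[7].

P[1] = P[6]; P[3] = P[4] = P[7]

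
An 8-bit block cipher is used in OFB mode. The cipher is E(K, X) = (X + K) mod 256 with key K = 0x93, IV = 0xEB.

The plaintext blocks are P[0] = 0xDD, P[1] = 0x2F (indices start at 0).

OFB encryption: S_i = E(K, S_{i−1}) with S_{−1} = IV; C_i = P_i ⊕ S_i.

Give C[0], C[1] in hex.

C[0]: S = E(K, 0xEB) = 0x7E; 0xDD ⊕ 0x7E = 0xA3.
C[1]: S = E(K, 0x7E) = 0x11; 0x2F ⊕ 0x11 = 0x3E.

C[0] = 0xA3, C[1] = 0x3E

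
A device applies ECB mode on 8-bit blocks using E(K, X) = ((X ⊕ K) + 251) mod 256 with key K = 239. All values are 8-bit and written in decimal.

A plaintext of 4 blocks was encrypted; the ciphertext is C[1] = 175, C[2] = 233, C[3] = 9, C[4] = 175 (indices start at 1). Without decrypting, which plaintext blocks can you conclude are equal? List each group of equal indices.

P[1] = P[4]

ECB encrypts each block independently with the same key, so equal ciphertext blocks imply equal plaintext blocks.
C[1] = C[4] = 175, so P[1] = P[4].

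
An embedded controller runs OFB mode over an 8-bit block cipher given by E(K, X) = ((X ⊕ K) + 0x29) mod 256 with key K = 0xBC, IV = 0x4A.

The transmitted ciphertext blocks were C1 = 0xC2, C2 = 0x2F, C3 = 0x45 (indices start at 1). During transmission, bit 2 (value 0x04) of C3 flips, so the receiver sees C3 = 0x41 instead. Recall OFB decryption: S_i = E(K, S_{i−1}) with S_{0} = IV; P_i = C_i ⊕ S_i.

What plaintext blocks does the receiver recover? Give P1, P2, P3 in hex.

P1 = 0xDD, P2 = 0xE3, P3 = 0xD8

Only C3 changed, to 0x41. In OFB, a change in C_i flips the same bit in P_i only; the keystream is unaffected. Decrypting the received ciphertext:
P1: S = E(K, 0x4A) = 0x1F; 0xC2 ⊕ 0x1F = 0xDD.
P2: S = E(K, 0x1F) = 0xCC; 0x2F ⊕ 0xCC = 0xE3.
P3: S = E(K, 0xCC) = 0x99; 0x41 ⊕ 0x99 = 0xD8.
Blocks that differ from the original plaintext: P3.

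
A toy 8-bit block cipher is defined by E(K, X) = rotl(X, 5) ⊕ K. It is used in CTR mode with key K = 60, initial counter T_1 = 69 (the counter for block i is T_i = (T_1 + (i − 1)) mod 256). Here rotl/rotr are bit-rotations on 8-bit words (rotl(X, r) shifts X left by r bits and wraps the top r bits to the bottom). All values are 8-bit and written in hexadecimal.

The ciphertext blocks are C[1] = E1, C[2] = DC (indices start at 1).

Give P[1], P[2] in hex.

P[1] = AC, P[2] = F1

CTR decryption: S_i = E(K, T_i) where T_i is the counter for block i; P_i = C_i ⊕ S_i.
P[1]: T = 69, S = E(K, T) = 4D; E1 ⊕ 4D = AC.
P[2]: T = 6A, S = E(K, T) = 2D; DC ⊕ 2D = F1.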